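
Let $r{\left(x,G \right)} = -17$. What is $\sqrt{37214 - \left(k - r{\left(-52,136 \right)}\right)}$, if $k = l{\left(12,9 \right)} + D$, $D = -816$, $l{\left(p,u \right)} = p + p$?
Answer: $9 \sqrt{469} \approx 194.91$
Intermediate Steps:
$l{\left(p,u \right)} = 2 p$
$k = -792$ ($k = 2 \cdot 12 - 816 = 24 - 816 = -792$)
$\sqrt{37214 - \left(k - r{\left(-52,136 \right)}\right)} = \sqrt{37214 - -775} = \sqrt{37214 + \left(-17 + 792\right)} = \sqrt{37214 + 775} = \sqrt{37989} = 9 \sqrt{469}$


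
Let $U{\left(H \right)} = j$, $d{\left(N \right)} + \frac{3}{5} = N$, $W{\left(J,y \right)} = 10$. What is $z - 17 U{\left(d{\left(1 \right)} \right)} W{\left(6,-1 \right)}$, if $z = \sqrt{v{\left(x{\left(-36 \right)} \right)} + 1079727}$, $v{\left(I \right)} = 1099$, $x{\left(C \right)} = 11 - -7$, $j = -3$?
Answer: $510 + \sqrt{1080826} \approx 1549.6$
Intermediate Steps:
$x{\left(C \right)} = 18$ ($x{\left(C \right)} = 11 + 7 = 18$)
$d{\left(N \right)} = - \frac{3}{5} + N$
$U{\left(H \right)} = -3$
$z = \sqrt{1080826}$ ($z = \sqrt{1099 + 1079727} = \sqrt{1080826} \approx 1039.6$)
$z - 17 U{\left(d{\left(1 \right)} \right)} W{\left(6,-1 \right)} = \sqrt{1080826} - 17 \left(-3\right) 10 = \sqrt{1080826} - \left(-51\right) 10 = \sqrt{1080826} - -510 = \sqrt{1080826} + 510 = 510 + \sqrt{1080826}$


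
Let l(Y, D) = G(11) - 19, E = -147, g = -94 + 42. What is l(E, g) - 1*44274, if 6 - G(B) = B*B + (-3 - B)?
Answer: -44394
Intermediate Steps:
g = -52
G(B) = 9 + B - B**2 (G(B) = 6 - (B*B + (-3 - B)) = 6 - (B**2 + (-3 - B)) = 6 - (-3 + B**2 - B) = 6 + (3 + B - B**2) = 9 + B - B**2)
l(Y, D) = -120 (l(Y, D) = (9 + 11 - 1*11**2) - 19 = (9 + 11 - 1*121) - 19 = (9 + 11 - 121) - 19 = -101 - 19 = -120)
l(E, g) - 1*44274 = -120 - 1*44274 = -120 - 44274 = -44394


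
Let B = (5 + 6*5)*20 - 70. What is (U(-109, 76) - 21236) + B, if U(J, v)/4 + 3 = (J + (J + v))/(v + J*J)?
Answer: -246529994/11957 ≈ -20618.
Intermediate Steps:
U(J, v) = -12 + 4*(v + 2*J)/(v + J²) (U(J, v) = -12 + 4*((J + (J + v))/(v + J*J)) = -12 + 4*((v + 2*J)/(v + J²)) = -12 + 4*(v + 2*J)/(v + J²))
B = 630 (B = (5 + 30)*20 - 70 = 35*20 - 70 = 700 - 70 = 630)
(U(-109, 76) - 21236) + B = (4*(-3*(-109)² - 2*76 + 2*(-109))/(76 + (-109)²) - 21236) + 630 = (4*(-3*11881 - 152 - 218)/(76 + 11881) - 21236) + 630 = (4*(-35643 - 152 - 218)/11957 - 21236) + 630 = (4*(1/11957)*(-36013) - 21236) + 630 = (-144052/11957 - 21236) + 630 = -254062904/11957 + 630 = -246529994/11957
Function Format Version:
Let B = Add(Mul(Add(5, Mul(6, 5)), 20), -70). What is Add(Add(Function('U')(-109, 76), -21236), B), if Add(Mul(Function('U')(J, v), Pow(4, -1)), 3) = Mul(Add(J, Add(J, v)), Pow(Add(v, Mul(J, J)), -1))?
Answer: Rational(-246529994, 11957) ≈ -20618.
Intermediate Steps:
Function('U')(J, v) = Add(-12, Mul(4, Pow(Add(v, Pow(J, 2)), -1), Add(v, Mul(2, J)))) (Function('U')(J, v) = Add(-12, Mul(4, Mul(Add(J, Add(J, v)), Pow(Add(v, Mul(J, J)), -1)))) = Add(-12, Mul(4, Mul(Add(v, Mul(2, J)), Pow(Add(v, Pow(J, 2)), -1)))) = Add(-12, Mul(4, Mul(Pow(Add(v, Pow(J, 2)), -1), Add(v, Mul(2, J))))) = Add(-12, Mul(4, Pow(Add(v, Pow(J, 2)), -1), Add(v, Mul(2, J)))))
B = 630 (B = Add(Mul(Add(5, 30), 20), -70) = Add(Mul(35, 20), -70) = Add(700, -70) = 630)
Add(Add(Function('U')(-109, 76), -21236), B) = Add(Add(Mul(4, Pow(Add(76, Pow(-109, 2)), -1), Add(Mul(-3, Pow(-109, 2)), Mul(-2, 76), Mul(2, -109))), -21236), 630) = Add(Add(Mul(4, Pow(Add(76, 11881), -1), Add(Mul(-3, 11881), -152, -218)), -21236), 630) = Add(Add(Mul(4, Pow(11957, -1), Add(-35643, -152, -218)), -21236), 630) = Add(Add(Mul(4, Rational(1, 11957), -36013), -21236), 630) = Add(Add(Rational(-144052, 11957), -21236), 630) = Add(Rational(-254062904, 11957), 630) = Rational(-246529994, 11957)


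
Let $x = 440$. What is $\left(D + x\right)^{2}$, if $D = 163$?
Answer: $363609$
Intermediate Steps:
$\left(D + x\right)^{2} = \left(163 + 440\right)^{2} = 603^{2} = 363609$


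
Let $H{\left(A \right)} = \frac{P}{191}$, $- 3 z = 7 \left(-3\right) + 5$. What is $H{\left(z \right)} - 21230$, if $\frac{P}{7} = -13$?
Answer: $- \frac{4055021}{191} \approx -21230.0$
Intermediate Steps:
$P = -91$ ($P = 7 \left(-13\right) = -91$)
$z = \frac{16}{3}$ ($z = - \frac{7 \left(-3\right) + 5}{3} = - \frac{-21 + 5}{3} = \left(- \frac{1}{3}\right) \left(-16\right) = \frac{16}{3} \approx 5.3333$)
$H{\left(A \right)} = - \frac{91}{191}$
$H{\left(z \right)} - 21230 = - \frac{91}{191} - 21230 = - \frac{4055021}{191}$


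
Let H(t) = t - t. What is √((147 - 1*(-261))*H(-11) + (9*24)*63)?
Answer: 18*√42 ≈ 116.65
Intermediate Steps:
H(t) = 0
√((147 - 1*(-261))*H(-11) + (9*24)*63) = √((147 - 1*(-261))*0 + (9*24)*63) = √((147 + 261)*0 + 216*63) = √(408*0 + 13608) = √(0 + 13608) = √13608 = 18*√42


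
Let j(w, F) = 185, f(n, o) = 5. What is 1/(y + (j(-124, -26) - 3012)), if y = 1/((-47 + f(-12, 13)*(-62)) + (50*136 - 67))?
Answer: -6376/18024951 ≈ -0.00035373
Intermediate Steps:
y = 1/6376 (y = 1/((-47 + 5*(-62)) + (50*136 - 67)) = 1/((-47 - 310) + (6800 - 67)) = 1/(-357 + 6733) = 1/6376 ≈ 0.00015684)
1/(y + (j(-124, -26) - 3012)) = 1/(1/6376 + (185 - 3012)) = 1/(1/6376 - 2827) = 1/(-18024951/6376) = -6376/18024951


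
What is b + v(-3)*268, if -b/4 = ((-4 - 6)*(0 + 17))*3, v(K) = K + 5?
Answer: 2576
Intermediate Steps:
v(K) = 5 + K
b = 2040 (b = -4*(-4 - 6)*(0 + 17)*3 = -4*(-10*17)*3 = -(-680)*3 = -4*(-510) = 2040)
b + v(-3)*268 = 2040 + (5 - 3)*268 = 2040 + 2*268 = 2040 + 536 = 2576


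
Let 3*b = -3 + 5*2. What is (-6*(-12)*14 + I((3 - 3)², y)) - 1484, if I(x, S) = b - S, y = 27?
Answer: -1502/3 ≈ -500.67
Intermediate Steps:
b = 7/3 (b = (-3 + 5*2)/3 = (-3 + 10)/3 = (⅓)*7 = 7/3 ≈ 2.3333)
I(x, S) = 7/3 - S
(-6*(-12)*14 + I((3 - 3)², y)) - 1484 = (-6*(-12)*14 + (7/3 - 1*27)) - 1484 = (72*14 + (7/3 - 27)) - 1484 = (1008 - 74/3) - 1484 = 2950/3 - 1484 = -1502/3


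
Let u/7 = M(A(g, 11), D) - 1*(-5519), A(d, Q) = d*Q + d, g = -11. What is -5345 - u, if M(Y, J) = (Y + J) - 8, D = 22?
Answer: -43152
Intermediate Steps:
A(d, Q) = d + Q*d (A(d, Q) = Q*d + d = d + Q*d)
M(Y, J) = -8 + J + Y (M(Y, J) = (J + Y) - 8 = -8 + J + Y)
u = 37807 (u = 7*((-8 + 22 - 11*(1 + 11)) - 1*(-5519)) = 7*((-8 + 22 - 11*12) + 5519) = 7*((-8 + 22 - 132) + 5519) = 7*(-118 + 5519) = 7*5401 = 37807)
-5345 - u = -5345 - 1*37807 = -5345 - 37807 = -43152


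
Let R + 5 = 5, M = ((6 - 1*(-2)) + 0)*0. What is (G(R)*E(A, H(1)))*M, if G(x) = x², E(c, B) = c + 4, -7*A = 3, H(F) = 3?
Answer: 0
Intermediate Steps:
A = -3/7 (A = -⅐*3 = -3/7 ≈ -0.42857)
M = 0 (M = ((6 + 2) + 0)*0 = (8 + 0)*0 = 8*0 = 0)
R = 0 (R = -5 + 5 = 0)
E(c, B) = 4 + c
(G(R)*E(A, H(1)))*M = (0²*(4 - 3/7))*0 = (0*(25/7))*0 = 0*0 = 0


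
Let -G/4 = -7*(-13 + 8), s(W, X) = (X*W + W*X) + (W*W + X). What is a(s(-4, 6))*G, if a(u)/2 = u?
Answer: 7280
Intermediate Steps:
s(W, X) = X + W² + 2*W*X (s(W, X) = (W*X + W*X) + (W² + X) = 2*W*X + (X + W²) = X + W² + 2*W*X)
a(u) = 2*u
G = -140 (G = -(-28)*(-13 + 8) = -(-28)*(-5) = -4*35 = -140)
a(s(-4, 6))*G = (2*(6 + (-4)² + 2*(-4)*6))*(-140) = (2*(6 + 16 - 48))*(-140) = (2*(-26))*(-140) = -52*(-140) = 7280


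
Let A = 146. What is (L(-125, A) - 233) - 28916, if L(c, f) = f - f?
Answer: -29149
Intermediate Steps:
L(c, f) = 0
(L(-125, A) - 233) - 28916 = (0 - 233) - 28916 = -233 - 28916 = -29149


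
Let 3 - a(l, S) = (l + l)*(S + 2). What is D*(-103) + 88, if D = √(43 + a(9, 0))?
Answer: 88 - 103*√10 ≈ -237.71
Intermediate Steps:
a(l, S) = 3 - 2*l*(2 + S) (a(l, S) = 3 - (l + l)*(S + 2) = 3 - 2*l*(2 + S))
D = √10 (D = √(43 + (3 - 4*9 - 2*0*9)) = √(43 + (3 - 36 + 0)) = √(43 - 33) = √10 ≈ 3.1623)
D*(-103) + 88 = √10*(-103) + 88 = -103*√10 + 88 = 88 - 103*√10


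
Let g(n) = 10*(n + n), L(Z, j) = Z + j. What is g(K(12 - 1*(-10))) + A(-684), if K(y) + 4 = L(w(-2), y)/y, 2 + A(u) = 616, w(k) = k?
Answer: 6074/11 ≈ 552.18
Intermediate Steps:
A(u) = 614 (A(u) = -2 + 616 = 614)
K(y) = -4 + (-2 + y)/y
g(n) = 20*n (g(n) = 10*(2*n) = 20*n)
g(K(12 - 1*(-10))) + A(-684) = 20*(-3 - 2/(12 - 1*(-10))) + 614 = 20*(-3 - 2/(12 + 10)) + 614 = 20*(-3 - 2/22) + 614 = 20*(-3 - 2*1/22) + 614 = 20*(-3 - 1/11) + 614 = 20*(-34/11) + 614 = -680/11 + 614 = 6074/11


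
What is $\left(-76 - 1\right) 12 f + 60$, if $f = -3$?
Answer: $2832$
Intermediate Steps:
$\left(-76 - 1\right) 12 f + 60 = \left(-76 - 1\right) 12 \left(-3\right) + 60 = \left(-76 - 1\right) \left(-36\right) + 60 = \left(-77\right) \left(-36\right) + 60 = 2772 + 60 = 2832$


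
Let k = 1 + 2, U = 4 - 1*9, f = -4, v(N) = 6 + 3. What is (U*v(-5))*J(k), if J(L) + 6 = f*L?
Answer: 810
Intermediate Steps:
v(N) = 9
U = -5 (U = 4 - 9 = -5)
k = 3
J(L) = -6 - 4*L
(U*v(-5))*J(k) = (-5*9)*(-6 - 4*3) = -45*(-6 - 12) = -45*(-18) = 810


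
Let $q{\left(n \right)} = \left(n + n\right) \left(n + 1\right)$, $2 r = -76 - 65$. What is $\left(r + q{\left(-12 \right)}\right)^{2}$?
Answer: $\frac{149769}{4} \approx 37442.0$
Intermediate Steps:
$r = - \frac{141}{2}$ ($r = \frac{-76 - 65}{2} = \frac{1}{2} \left(-141\right) = - \frac{141}{2} \approx -70.5$)
$q{\left(n \right)} = 2 n \left(1 + n\right)$
$\left(r + q{\left(-12 \right)}\right)^{2} = \left(- \frac{141}{2} + 2 \left(-12\right) \left(1 - 12\right)\right)^{2} = \left(- \frac{141}{2} + 2 \left(-12\right) \left(-11\right)\right)^{2} = \left(- \frac{141}{2} + 264\right)^{2} = \left(\frac{387}{2}\right)^{2} = \frac{149769}{4}$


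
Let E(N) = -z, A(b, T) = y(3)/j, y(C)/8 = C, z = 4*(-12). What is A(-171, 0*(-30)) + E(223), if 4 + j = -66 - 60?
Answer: 3108/65 ≈ 47.815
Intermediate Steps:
z = -48
y(C) = 8*C
j = -130 (j = -4 + (-66 - 60) = -4 - 126 = -130)
A(b, T) = -12/65 (A(b, T) = (8*3)/(-130) = 24*(-1/130) = -12/65)
E(N) = 48 (E(N) = -1*(-48) = 48)
A(-171, 0*(-30)) + E(223) = -12/65 + 48 = 3108/65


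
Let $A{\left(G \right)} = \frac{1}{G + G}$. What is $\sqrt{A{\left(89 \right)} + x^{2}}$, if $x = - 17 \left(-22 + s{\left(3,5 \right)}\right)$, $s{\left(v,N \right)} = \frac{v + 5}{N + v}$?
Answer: $\frac{\sqrt{4038094294}}{178} \approx 357.0$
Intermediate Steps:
$A{\left(G \right)} = \frac{1}{2 G}$
$s{\left(v,N \right)} = \frac{5 + v}{N + v}$
$x = 357$ ($x = - 17 \left(-22 + \frac{5 + 3}{5 + 3}\right) = - 17 \left(-22 + \frac{1}{8} \cdot 8\right) = - 17 \left(-22 + 1\right) = \left(-17\right) \left(-21\right) = 357$)
$\sqrt{A{\left(89 \right)} + x^{2}} = \sqrt{\frac{1}{2 \cdot 89} + 357^{2}} = \sqrt{\frac{1}{2} \cdot \frac{1}{89} + 127449} = \sqrt{\frac{1}{178} + 127449} = \sqrt{\frac{22685923}{178}} = \frac{\sqrt{4038094294}}{178}$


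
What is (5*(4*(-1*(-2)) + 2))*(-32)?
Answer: -1600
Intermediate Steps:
(5*(4*(-1*(-2)) + 2))*(-32) = (5*(4*2 + 2))*(-32) = (5*(8 + 2))*(-32) = (5*10)*(-32) = 50*(-32) = -1600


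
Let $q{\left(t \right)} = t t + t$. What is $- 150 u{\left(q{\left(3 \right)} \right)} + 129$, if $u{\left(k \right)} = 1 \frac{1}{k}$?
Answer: $\frac{233}{2} \approx 116.5$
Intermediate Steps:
$q{\left(t \right)} = t + t^{2}$ ($q{\left(t \right)} = t^{2} + t = t + t^{2}$)
$u{\left(k \right)} = \frac{1}{k}$
$- 150 u{\left(q{\left(3 \right)} \right)} + 129 = - \frac{150}{3 \left(1 + 3\right)} + 129 = - \frac{150}{3 \cdot 4} + 129 = - \frac{150}{12} + 129 = \left(-150\right) \frac{1}{12} + 129 = - \frac{25}{2} + 129 = \frac{233}{2}$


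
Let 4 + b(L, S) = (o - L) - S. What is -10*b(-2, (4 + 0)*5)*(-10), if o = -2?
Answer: -2400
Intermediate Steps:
b(L, S) = -6 - L - S (b(L, S) = -4 + ((-2 - L) - S) = -4 + (-2 - L - S) = -6 - L - S)
-10*b(-2, (4 + 0)*5)*(-10) = -10*(-6 - 1*(-2) - (4 + 0)*5)*(-10) = -10*(-6 + 2 - 4*5)*(-10) = -10*(-6 + 2 - 1*20)*(-10) = -10*(-6 + 2 - 20)*(-10) = -10*(-24)*(-10) = 240*(-10) = -2400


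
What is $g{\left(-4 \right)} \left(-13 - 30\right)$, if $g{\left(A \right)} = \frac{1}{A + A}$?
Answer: $\frac{43}{8} \approx 5.375$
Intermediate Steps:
$g{\left(A \right)} = \frac{1}{2 A}$
$g{\left(-4 \right)} \left(-13 - 30\right) = \frac{1}{2 \left(-4\right)} \left(-13 - 30\right) = \frac{1}{2} \left(- \frac{1}{4}\right) \left(-43\right) = \left(- \frac{1}{8}\right) \left(-43\right) = \frac{43}{8}$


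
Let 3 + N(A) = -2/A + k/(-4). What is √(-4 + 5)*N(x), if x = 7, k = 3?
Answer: -113/28 ≈ -4.0357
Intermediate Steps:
N(A) = -15/4 - 2/A (N(A) = -3 + (-2/A + 3/(-4)) = -3 + (-2/A + 3*(-¼)) = -3 + (-2/A - ¾) = -3 + (-¾ - 2/A) = -15/4 - 2/A)
√(-4 + 5)*N(x) = √(-4 + 5)*(-15/4 - 2/7) = √1*(-15/4 - 2*⅐) = 1*(-15/4 - 2/7) = 1*(-113/28) = -113/28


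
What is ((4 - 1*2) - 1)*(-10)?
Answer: -10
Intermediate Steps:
((4 - 1*2) - 1)*(-10) = ((4 - 2) - 1)*(-10) = (2 - 1)*(-10) = 1*(-10) = -10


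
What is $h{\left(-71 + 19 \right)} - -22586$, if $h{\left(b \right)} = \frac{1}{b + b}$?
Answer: $\frac{2348943}{104} \approx 22586.0$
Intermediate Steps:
$h{\left(b \right)} = \frac{1}{2 b}$
$h{\left(-71 + 19 \right)} - -22586 = \frac{1}{2 \left(-71 + 19\right)} - -22586 = \frac{1}{2 \left(-52\right)} + 22586 = \frac{1}{2} \left(- \frac{1}{52}\right) + 22586 = - \frac{1}{104} + 22586 = \frac{2348943}{104}$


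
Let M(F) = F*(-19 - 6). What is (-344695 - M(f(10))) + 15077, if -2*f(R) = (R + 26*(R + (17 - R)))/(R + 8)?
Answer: -2969387/9 ≈ -3.2993e+5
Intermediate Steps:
f(R) = -(442 + R)/(2*(8 + R)) (f(R) = -(R + 26*(R + (17 - R)))/(2*(R + 8)) = -(R + 26*17)/(2*(8 + R)) = -(R + 442)/(2*(8 + R)) = -(442 + R)/(2*(8 + R)))
M(F) = -25*F (M(F) = F*(-25) = -25*F)
(-344695 - M(f(10))) + 15077 = (-344695 - (-25)*(-442 - 1*10)/(2*(8 + 10))) + 15077 = (-344695 - (-25)*(½)*(-442 - 10)/18) + 15077 = (-344695 - (-25)*(½)*(1/18)*(-452)) + 15077 = (-344695 - (-25)*(-113)/9) + 15077 = (-344695 - 1*2825/9) + 15077 = (-344695 - 2825/9) + 15077 = -3105080/9 + 15077 = -2969387/9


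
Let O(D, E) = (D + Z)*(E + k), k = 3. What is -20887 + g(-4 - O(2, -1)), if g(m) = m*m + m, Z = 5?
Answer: -20581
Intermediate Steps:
O(D, E) = (3 + E)*(5 + D) (O(D, E) = (D + 5)*(E + 3) = (5 + D)*(3 + E) = (3 + E)*(5 + D))
g(m) = m + m**2 (g(m) = m**2 + m = m + m**2)
-20887 + g(-4 - O(2, -1)) = -20887 + (-4 - (15 + 3*2 + 5*(-1) + 2*(-1)))*(1 + (-4 - (15 + 3*2 + 5*(-1) + 2*(-1)))) = -20887 + (-4 - (15 + 6 - 5 - 2))*(1 + (-4 - (15 + 6 - 5 - 2))) = -20887 + (-4 - 1*14)*(1 + (-4 - 1*14)) = -20887 + (-4 - 14)*(1 + (-4 - 14)) = -20887 - 18*(1 - 18) = -20887 - 18*(-17) = -20887 + 306 = -20581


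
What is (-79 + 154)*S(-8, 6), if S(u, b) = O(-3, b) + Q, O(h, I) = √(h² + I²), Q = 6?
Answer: 450 + 225*√5 ≈ 953.12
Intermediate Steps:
O(h, I) = √(I² + h²)
S(u, b) = 6 + √(9 + b²) (S(u, b) = √(b² + (-3)²) + 6 = √(b² + 9) + 6 = √(9 + b²) + 6 = 6 + √(9 + b²))
(-79 + 154)*S(-8, 6) = (-79 + 154)*(6 + √(9 + 6²)) = 75*(6 + √(9 + 36)) = 75*(6 + √45) = 75*(6 + 3*√5) = 450 + 225*√5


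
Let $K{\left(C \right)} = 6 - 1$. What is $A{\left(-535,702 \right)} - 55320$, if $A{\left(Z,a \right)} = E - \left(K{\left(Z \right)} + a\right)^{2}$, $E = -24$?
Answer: $-555193$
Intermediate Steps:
$K{\left(C \right)} = 5$
$A{\left(Z,a \right)} = -24 - \left(5 + a\right)^{2}$
$A{\left(-535,702 \right)} - 55320 = \left(-24 - \left(5 + 702\right)^{2}\right) - 55320 = \left(-24 - 707^{2}\right) - 55320 = \left(-24 - 499849\right) - 55320 = -499873 - 55320 = -555193$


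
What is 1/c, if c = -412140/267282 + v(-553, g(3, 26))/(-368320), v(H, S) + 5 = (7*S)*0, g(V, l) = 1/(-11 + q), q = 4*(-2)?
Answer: -3281510208/5059935613 ≈ -0.64853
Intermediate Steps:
q = -8
g(V, l) = -1/19 (g(V, l) = 1/(-11 - 8) = 1/(-19) = -1/19)
v(H, S) = -5 (v(H, S) = -5 + (7*S)*0 = -5 + 0 = -5)
c = -5059935613/3281510208 (c = -412140/267282 - 5/(-368320) = -412140*1/267282 - 5*(-1/368320) = -68690/44547 + 1/73664 = -5059935613/3281510208 ≈ -1.5420)
1/c = 1/(-5059935613/3281510208) = -3281510208/5059935613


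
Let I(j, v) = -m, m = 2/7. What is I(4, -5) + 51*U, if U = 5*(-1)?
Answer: -1787/7 ≈ -255.29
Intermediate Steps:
m = 2/7 (m = 2*(1/7) = 2/7 ≈ 0.28571)
I(j, v) = -2/7 (I(j, v) = -1*2/7 = -2/7)
U = -5
I(4, -5) + 51*U = -2/7 + 51*(-5) = -2/7 - 255 = -1787/7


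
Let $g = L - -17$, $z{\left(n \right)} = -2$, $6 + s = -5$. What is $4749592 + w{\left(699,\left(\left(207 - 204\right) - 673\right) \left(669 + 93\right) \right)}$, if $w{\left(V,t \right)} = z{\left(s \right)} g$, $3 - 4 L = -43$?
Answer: $4749535$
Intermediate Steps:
$L = \frac{23}{2}$ ($L = \frac{3}{4} - - \frac{43}{4} = \frac{3}{4} + \frac{43}{4} = \frac{23}{2} \approx 11.5$)
$s = -11$ ($s = -6 - 5 = -11$)
$g = \frac{57}{2}$ ($g = \frac{23}{2} - -17 = \frac{23}{2} + 17 = \frac{57}{2} \approx 28.5$)
$w{\left(V,t \right)} = -57$ ($w{\left(V,t \right)} = \left(-2\right) \frac{57}{2} = -57$)
$4749592 + w{\left(699,\left(\left(207 - 204\right) - 673\right) \left(669 + 93\right) \right)} = 4749592 - 57 = 4749535$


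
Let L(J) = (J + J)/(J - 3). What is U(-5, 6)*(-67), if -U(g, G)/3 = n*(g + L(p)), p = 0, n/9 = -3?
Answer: 27135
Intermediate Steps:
n = -27 (n = 9*(-3) = -27)
L(J) = 2*J/(-3 + J) (L(J) = (2*J)/(-3 + J) = 2*J/(-3 + J))
U(g, G) = 81*g (U(g, G) = -(-81)*(g + 2*0/(-3 + 0)) = -(-81)*(g + 2*0/(-3)) = -(-81)*(g + 2*0*(-1/3)) = -(-81)*(g + 0) = -(-81)*g = 81*g)
U(-5, 6)*(-67) = (81*(-5))*(-67) = -405*(-67) = 27135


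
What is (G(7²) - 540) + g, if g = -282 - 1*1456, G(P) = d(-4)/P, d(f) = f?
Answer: -111626/49 ≈ -2278.1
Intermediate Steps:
G(P) = -4/P
g = -1738 (g = -282 - 1456 = -1738)
(G(7²) - 540) + g = (-4/(7²) - 540) - 1738 = (-4/49 - 540) - 1738 = -26464/49 - 1738 = -111626/49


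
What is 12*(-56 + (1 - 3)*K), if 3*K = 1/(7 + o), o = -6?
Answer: -680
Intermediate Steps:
K = 1/3 (K = 1/(3*(7 - 6)) = (1/3)/1 = (1/3)*1 = 1/3 ≈ 0.33333)
12*(-56 + (1 - 3)*K) = 12*(-56 + (1 - 3)*(1/3)) = 12*(-56 - 2*1/3) = 12*(-56 - 2/3) = 12*(-170/3) = -680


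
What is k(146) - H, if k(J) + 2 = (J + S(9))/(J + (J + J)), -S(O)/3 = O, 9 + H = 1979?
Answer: -863617/438 ≈ -1971.7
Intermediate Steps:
H = 1970 (H = -9 + 1979 = 1970)
S(O) = -3*O
k(J) = -2 + (-27 + J)/(3*J) (k(J) = -2 + (J - 3*9)/(J + (J + J)) = -2 + (J - 27)/(J + 2*J) = -2 + (-27 + J)/((3*J)) = -2 + (-27 + J)*(1/(3*J)) = -2 + (-27 + J)/(3*J))
k(146) - H = (-5/3 - 9/146) - 1*1970 = (-5/3 - 9*1/146) - 1970 = (-5/3 - 9/146) - 1970 = -757/438 - 1970 = -863617/438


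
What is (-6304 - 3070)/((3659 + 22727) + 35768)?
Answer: -4687/31077 ≈ -0.15082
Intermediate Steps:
(-6304 - 3070)/((3659 + 22727) + 35768) = -9374/(26386 + 35768) = -9374/62154 = -9374*1/62154 = -4687/31077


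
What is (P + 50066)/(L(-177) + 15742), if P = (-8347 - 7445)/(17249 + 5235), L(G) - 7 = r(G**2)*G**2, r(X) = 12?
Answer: 40202434/314532691 ≈ 0.12782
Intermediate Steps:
L(G) = 7 + 12*G**2
P = -564/803 (P = -15792/22484 = -15792*1/22484 = -564/803 ≈ -0.70237)
(P + 50066)/(L(-177) + 15742) = (-564/803 + 50066)/((7 + 12*(-177)**2) + 15742) = 40202434/(803*((7 + 12*31329) + 15742)) = 40202434/(803*((7 + 375948) + 15742)) = 40202434/(803*(375955 + 15742)) = (40202434/803)/391697 = (40202434/803)*(1/391697) = 40202434/314532691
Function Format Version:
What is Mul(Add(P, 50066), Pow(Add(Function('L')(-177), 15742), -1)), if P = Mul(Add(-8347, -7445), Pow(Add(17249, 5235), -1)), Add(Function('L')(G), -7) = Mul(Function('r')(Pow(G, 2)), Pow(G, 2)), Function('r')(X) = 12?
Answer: Rational(40202434, 314532691) ≈ 0.12782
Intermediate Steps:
Function('L')(G) = Add(7, Mul(12, Pow(G, 2)))
P = Rational(-564, 803) (P = Mul(-15792, Pow(22484, -1)) = Mul(-15792, Rational(1, 22484)) = Rational(-564, 803) ≈ -0.70237)
Mul(Add(P, 50066), Pow(Add(Function('L')(-177), 15742), -1)) = Mul(Add(Rational(-564, 803), 50066), Pow(Add(Add(7, Mul(12, Pow(-177, 2))), 15742), -1)) = Mul(Rational(40202434, 803), Pow(Add(Add(7, Mul(12, 31329)), 15742), -1)) = Mul(Rational(40202434, 803), Pow(Add(Add(7, 375948), 15742), -1)) = Mul(Rational(40202434, 803), Pow(Add(375955, 15742), -1)) = Mul(Rational(40202434, 803), Pow(391697, -1)) = Mul(Rational(40202434, 803), Rational(1, 391697)) = Rational(40202434, 314532691)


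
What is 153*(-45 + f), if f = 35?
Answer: -1530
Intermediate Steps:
153*(-45 + f) = 153*(-45 + 35) = 153*(-10) = -1530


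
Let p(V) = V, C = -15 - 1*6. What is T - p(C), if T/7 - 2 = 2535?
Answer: 17780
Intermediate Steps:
C = -21 (C = -15 - 6 = -21)
T = 17759 (T = 14 + 7*2535 = 14 + 17745 = 17759)
T - p(C) = 17759 - 1*(-21) = 17759 + 21 = 17780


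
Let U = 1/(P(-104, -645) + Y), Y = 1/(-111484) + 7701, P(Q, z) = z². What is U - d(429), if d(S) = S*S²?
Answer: -3729662487372154103/47238669383 ≈ -7.8954e+7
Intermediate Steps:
d(S) = S³
Y = 858538283/111484 (Y = -1/111484 + 7701 = 858538283/111484 ≈ 7701.0)
U = 111484/47238669383 (U = 1/((-645)² + 858538283/111484) = 1/(416025 + 858538283/111484) = 1/(47238669383/111484) = 111484/47238669383 ≈ 2.3600e-6)
U - d(429) = 111484/47238669383 - 1*429³ = 111484/47238669383 - 1*78953589 = 111484/47238669383 - 78953589 = -3729662487372154103/47238669383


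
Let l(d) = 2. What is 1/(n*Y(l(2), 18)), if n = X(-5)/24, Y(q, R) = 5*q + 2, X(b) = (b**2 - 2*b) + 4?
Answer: 2/39 ≈ 0.051282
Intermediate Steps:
X(b) = 4 + b**2 - 2*b
Y(q, R) = 2 + 5*q
n = 13/8 (n = (4 + (-5)**2 - 2*(-5))/24 = (4 + 25 + 10)*(1/24) = 39*(1/24) = 13/8 ≈ 1.6250)
1/(n*Y(l(2), 18)) = 1/(13*(2 + 5*2)/8) = 1/(13*(2 + 10)/8) = 1/((13/8)*12) = 1/(39/2) = 2/39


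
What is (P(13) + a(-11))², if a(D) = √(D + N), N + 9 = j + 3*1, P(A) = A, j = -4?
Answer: (13 + I*√21)² ≈ 148.0 + 119.15*I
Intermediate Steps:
N = -10 (N = -9 + (-4 + 3*1) = -9 + (-4 + 3) = -9 - 1 = -10)
a(D) = √(-10 + D) (a(D) = √(D - 10) = √(-10 + D))
(P(13) + a(-11))² = (13 + √(-10 - 11))² = (13 + √(-21))² = (13 + I*√21)²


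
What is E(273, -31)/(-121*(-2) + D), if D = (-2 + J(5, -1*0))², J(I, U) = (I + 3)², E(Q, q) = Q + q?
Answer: 121/2043 ≈ 0.059227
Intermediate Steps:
J(I, U) = (3 + I)²
D = 3844 (D = (-2 + (3 + 5)²)² = (-2 + 8²)² = (-2 + 64)² = 62² = 3844)
E(273, -31)/(-121*(-2) + D) = (273 - 31)/(-121*(-2) + 3844) = 242/(242 + 3844) = 242/4086 = 242*(1/4086) = 121/2043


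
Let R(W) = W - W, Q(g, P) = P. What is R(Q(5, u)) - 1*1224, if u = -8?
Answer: -1224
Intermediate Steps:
R(W) = 0
R(Q(5, u)) - 1*1224 = 0 - 1*1224 = 0 - 1224 = -1224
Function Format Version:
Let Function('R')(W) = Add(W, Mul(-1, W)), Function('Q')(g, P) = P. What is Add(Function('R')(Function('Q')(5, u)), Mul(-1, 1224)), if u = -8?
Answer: -1224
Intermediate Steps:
Function('R')(W) = 0
Add(Function('R')(Function('Q')(5, u)), Mul(-1, 1224)) = Add(0, Mul(-1, 1224)) = Add(0, -1224) = -1224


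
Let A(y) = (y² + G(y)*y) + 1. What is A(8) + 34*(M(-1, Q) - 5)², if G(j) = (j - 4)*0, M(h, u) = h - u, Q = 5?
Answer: 4179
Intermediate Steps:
G(j) = 0 (G(j) = (-4 + j)*0 = 0)
A(y) = 1 + y² (A(y) = (y² + 0*y) + 1 = (y² + 0) + 1 = y² + 1 = 1 + y²)
A(8) + 34*(M(-1, Q) - 5)² = (1 + 8²) + 34*((-1 - 1*5) - 5)² = (1 + 64) + 34*((-1 - 5) - 5)² = 65 + 34*(-6 - 5)² = 65 + 34*(-11)² = 65 + 34*121 = 65 + 4114 = 4179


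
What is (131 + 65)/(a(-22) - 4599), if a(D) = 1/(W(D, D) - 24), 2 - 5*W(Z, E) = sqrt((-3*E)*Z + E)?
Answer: 196*(-sqrt(1474) + 118*I)/(-542687*I + 4599*sqrt(1474)) ≈ -0.042618 - 1.1552e-7*I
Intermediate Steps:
W(Z, E) = 2/5 - sqrt(E - 3*E*Z)/5 (W(Z, E) = 2/5 - sqrt((-3*E)*Z + E)/5 = 2/5 - sqrt(-3*E*Z + E)/5 = 2/5 - sqrt(E - 3*E*Z)/5)
a(D) = 1/(-118/5 - sqrt(-D*(-1 + 3*D))/5) (a(D) = 1/((2/5 - sqrt(-D*(-1 + 3*D))/5) - 24) = 1/(-118/5 - sqrt(-D*(-1 + 3*D))/5))
(131 + 65)/(a(-22) - 4599) = (131 + 65)/(-5/(118 + sqrt(-1*(-22)*(-1 + 3*(-22)))) - 4599) = 196/(-5/(118 + sqrt(-1*(-22)*(-1 - 66))) - 4599) = 196/(-5/(118 + sqrt(-1*(-22)*(-67))) - 4599) = 196/(-5/(118 + sqrt(-1474)) - 4599) = 196/(-5/(118 + I*sqrt(1474)) - 4599) = 196/(-4599 - 5/(118 + I*sqrt(1474)))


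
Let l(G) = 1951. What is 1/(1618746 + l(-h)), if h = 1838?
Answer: 1/1620697 ≈ 6.1702e-7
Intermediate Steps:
1/(1618746 + l(-h)) = 1/(1618746 + 1951) = 1/1620697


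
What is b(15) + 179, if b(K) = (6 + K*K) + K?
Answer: 425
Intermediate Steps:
b(K) = 6 + K + K**2 (b(K) = (6 + K**2) + K = 6 + K + K**2)
b(15) + 179 = (6 + 15 + 15**2) + 179 = (6 + 15 + 225) + 179 = 246 + 179 = 425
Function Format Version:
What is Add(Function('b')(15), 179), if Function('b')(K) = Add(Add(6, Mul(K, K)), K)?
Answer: 425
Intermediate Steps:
Function('b')(K) = Add(6, K, Pow(K, 2)) (Function('b')(K) = Add(Add(6, Pow(K, 2)), K) = Add(6, K, Pow(K, 2)))
Add(Function('b')(15), 179) = Add(Add(6, 15, Pow(15, 2)), 179) = Add(Add(6, 15, 225), 179) = Add(246, 179) = 425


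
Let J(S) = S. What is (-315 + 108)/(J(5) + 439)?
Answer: -69/148 ≈ -0.46622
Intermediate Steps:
(-315 + 108)/(J(5) + 439) = (-315 + 108)/(5 + 439) = -207/444 = -207*1/444 = -69/148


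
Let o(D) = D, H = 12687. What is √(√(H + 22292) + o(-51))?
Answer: √(-51 + √34979) ≈ 11.663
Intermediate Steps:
√(√(H + 22292) + o(-51)) = √(√(12687 + 22292) - 51) = √(√34979 - 51) = √(-51 + √34979)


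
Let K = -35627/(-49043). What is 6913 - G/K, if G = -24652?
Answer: 1455297487/35627 ≈ 40848.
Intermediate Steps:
K = 35627/49043 (K = -35627*(-1/49043) = 35627/49043 ≈ 0.72644)
6913 - G/K = 6913 - (-24652)/35627/49043 = 6913 - (-24652)*49043/35627 = 6913 - 1*(-1209008036/35627) = 6913 + 1209008036/35627 = 1455297487/35627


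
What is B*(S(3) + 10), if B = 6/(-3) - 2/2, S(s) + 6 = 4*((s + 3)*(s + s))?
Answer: -444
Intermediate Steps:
S(s) = -6 + 8*s*(3 + s) (S(s) = -6 + 4*((s + 3)*(s + s)) = -6 + 4*((3 + s)*(2*s)) = -6 + 4*(2*s*(3 + s)) = -6 + 8*s*(3 + s))
B = -3 (B = 6*(-⅓) - 2*½ = -2 - 1 = -3)
B*(S(3) + 10) = -3*((-6 + 8*3² + 24*3) + 10) = -3*((-6 + 8*9 + 72) + 10) = -3*((-6 + 72 + 72) + 10) = -3*(138 + 10) = -3*148 = -444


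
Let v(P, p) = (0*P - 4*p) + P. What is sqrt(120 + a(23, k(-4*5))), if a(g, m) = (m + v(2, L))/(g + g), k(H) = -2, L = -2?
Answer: 2*sqrt(15893)/23 ≈ 10.962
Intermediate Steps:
v(P, p) = P - 4*p (v(P, p) = (0 - 4*p) + P = -4*p + P = P - 4*p)
a(g, m) = (10 + m)/(2*g) (a(g, m) = (m + (2 - 4*(-2)))/(g + g) = (m + (2 + 8))/((2*g)) = (m + 10)*(1/(2*g)) = (10 + m)*(1/(2*g)) = (10 + m)/(2*g))
sqrt(120 + a(23, k(-4*5))) = sqrt(120 + (1/2)*(10 - 2)/23) = sqrt(120 + (1/2)*(1/23)*8) = sqrt(120 + 4/23) = sqrt(2764/23) = 2*sqrt(15893)/23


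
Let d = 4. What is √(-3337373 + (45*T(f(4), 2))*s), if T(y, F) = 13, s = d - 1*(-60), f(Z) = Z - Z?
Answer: I*√3299933 ≈ 1816.6*I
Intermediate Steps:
f(Z) = 0
s = 64 (s = 4 - 1*(-60) = 4 + 60 = 64)
√(-3337373 + (45*T(f(4), 2))*s) = √(-3337373 + (45*13)*64) = √(-3337373 + 585*64) = √(-3337373 + 37440) = √(-3299933) = I*√3299933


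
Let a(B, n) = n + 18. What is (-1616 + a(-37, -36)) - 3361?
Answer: -4995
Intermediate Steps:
a(B, n) = 18 + n
(-1616 + a(-37, -36)) - 3361 = (-1616 + (18 - 36)) - 3361 = (-1616 - 18) - 3361 = -1634 - 3361 = -4995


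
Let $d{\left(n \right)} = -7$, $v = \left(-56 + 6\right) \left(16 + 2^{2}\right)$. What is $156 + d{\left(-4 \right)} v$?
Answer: $7156$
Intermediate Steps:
$v = -1000$ ($v = - 50 \left(16 + 4\right) = \left(-50\right) 20 = -1000$)
$156 + d{\left(-4 \right)} v = 156 - -7000 = 156 + 7000 = 7156$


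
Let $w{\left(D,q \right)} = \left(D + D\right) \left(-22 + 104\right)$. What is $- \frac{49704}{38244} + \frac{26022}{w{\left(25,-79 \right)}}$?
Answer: $\frac{32974957}{6533350} \approx 5.0472$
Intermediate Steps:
$w{\left(D,q \right)} = 164 D$ ($w{\left(D,q \right)} = 2 D 82 = 164 D$)
$- \frac{49704}{38244} + \frac{26022}{w{\left(25,-79 \right)}} = - \frac{49704}{38244} + \frac{26022}{164 \cdot 25} = \left(-49704\right) \frac{1}{38244} + \frac{26022}{4100} = - \frac{4142}{3187} + 26022 \cdot \frac{1}{4100} = - \frac{4142}{3187} + \frac{13011}{2050} = \frac{32974957}{6533350}$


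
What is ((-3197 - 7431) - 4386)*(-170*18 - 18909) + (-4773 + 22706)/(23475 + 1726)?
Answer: 105219778781/319 ≈ 3.2984e+8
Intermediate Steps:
((-3197 - 7431) - 4386)*(-170*18 - 18909) + (-4773 + 22706)/(23475 + 1726) = (-10628 - 4386)*(-3060 - 18909) + 17933/25201 = -15014*(-21969) + 17933*(1/25201) = 329842566 + 227/319 = 105219778781/319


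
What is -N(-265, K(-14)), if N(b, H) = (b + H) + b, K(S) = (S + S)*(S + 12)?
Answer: 474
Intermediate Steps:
K(S) = 2*S*(12 + S) (K(S) = (2*S)*(12 + S) = 2*S*(12 + S))
N(b, H) = H + 2*b (N(b, H) = (H + b) + b = H + 2*b)
-N(-265, K(-14)) = -(2*(-14)*(12 - 14) + 2*(-265)) = -(2*(-14)*(-2) - 530) = -(56 - 530) = -1*(-474) = 474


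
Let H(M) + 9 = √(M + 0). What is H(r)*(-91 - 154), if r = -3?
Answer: 2205 - 245*I*√3 ≈ 2205.0 - 424.35*I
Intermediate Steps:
H(M) = -9 + √M (H(M) = -9 + √(M + 0) = -9 + √M)
H(r)*(-91 - 154) = (-9 + √(-3))*(-91 - 154) = (-9 + I*√3)*(-245) = 2205 - 245*I*√3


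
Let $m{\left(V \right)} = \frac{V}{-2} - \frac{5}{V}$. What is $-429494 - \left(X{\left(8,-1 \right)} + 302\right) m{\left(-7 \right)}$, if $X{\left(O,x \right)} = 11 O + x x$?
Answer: $- \frac{6035985}{14} \approx -4.3114 \cdot 10^{5}$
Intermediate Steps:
$X{\left(O,x \right)} = x^{2} + 11 O$ ($X{\left(O,x \right)} = 11 O + x^{2} = x^{2} + 11 O$)
$m{\left(V \right)} = - \frac{5}{V} - \frac{V}{2}$ ($m{\left(V \right)} = V \left(- \frac{1}{2}\right) - \frac{5}{V} = - \frac{V}{2} - \frac{5}{V} = - \frac{5}{V} - \frac{V}{2}$)
$-429494 - \left(X{\left(8,-1 \right)} + 302\right) m{\left(-7 \right)} = -429494 - \left(\left(\left(-1\right)^{2} + 11 \cdot 8\right) + 302\right) \left(- \frac{5}{-7} - - \frac{7}{2}\right) = -429494 - \left(\left(1 + 88\right) + 302\right) \left(\left(-5\right) \left(- \frac{1}{7}\right) + \frac{7}{2}\right) = -429494 - \left(89 + 302\right) \left(\frac{5}{7} + \frac{7}{2}\right) = -429494 - 391 \cdot \frac{59}{14} = -429494 - \frac{23069}{14} = - \frac{6035985}{14}$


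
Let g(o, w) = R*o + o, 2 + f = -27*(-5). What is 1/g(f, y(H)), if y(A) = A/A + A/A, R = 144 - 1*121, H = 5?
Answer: 1/3192 ≈ 0.00031328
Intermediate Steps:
R = 23 (R = 144 - 121 = 23)
y(A) = 2 (y(A) = 1 + 1 = 2)
f = 133 (f = -2 - 27*(-5) = -2 + 135 = 133)
g(o, w) = 24*o (g(o, w) = 23*o + o = 24*o)
1/g(f, y(H)) = 1/(24*133) = 1/3192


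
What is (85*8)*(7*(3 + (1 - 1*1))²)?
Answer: 42840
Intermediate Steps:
(85*8)*(7*(3 + (1 - 1*1))²) = 680*(7*(3 + (1 - 1))²) = 680*(7*(3 + 0)²) = 680*(7*3²) = 680*(7*9) = 680*63 = 42840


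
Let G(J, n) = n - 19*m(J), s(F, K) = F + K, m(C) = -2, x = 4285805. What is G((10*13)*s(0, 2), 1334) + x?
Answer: 4287177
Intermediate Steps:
G(J, n) = 38 + n (G(J, n) = n - 19*(-2) = n + 38 = 38 + n)
G((10*13)*s(0, 2), 1334) + x = (38 + 1334) + 4285805 = 1372 + 4285805 = 4287177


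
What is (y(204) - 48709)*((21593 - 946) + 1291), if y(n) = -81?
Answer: -1070355020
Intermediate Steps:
(y(204) - 48709)*((21593 - 946) + 1291) = (-81 - 48709)*((21593 - 946) + 1291) = -48790*(20647 + 1291) = -48790*21938 = -1070355020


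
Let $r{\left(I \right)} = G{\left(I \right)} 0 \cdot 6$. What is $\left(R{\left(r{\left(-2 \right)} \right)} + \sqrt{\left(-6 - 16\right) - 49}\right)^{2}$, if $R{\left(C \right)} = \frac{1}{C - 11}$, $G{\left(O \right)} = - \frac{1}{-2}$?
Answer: $\frac{\left(-1 + 11 i \sqrt{71}\right)^{2}}{121} \approx -70.992 - 1.532 i$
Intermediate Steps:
$G{\left(O \right)} = \frac{1}{2}$ ($G{\left(O \right)} = \left(-1\right) \left(- \frac{1}{2}\right) = \frac{1}{2}$)
$r{\left(I \right)} = 0$ ($r{\left(I \right)} = \frac{1}{2} \cdot 0 \cdot 6 = 0 \cdot 6 = 0$)
$R{\left(C \right)} = \frac{1}{-11 + C}$
$\left(R{\left(r{\left(-2 \right)} \right)} + \sqrt{\left(-6 - 16\right) - 49}\right)^{2} = \left(\frac{1}{-11 + 0} + \sqrt{\left(-6 - 16\right) - 49}\right)^{2} = \left(\frac{1}{-11} + \sqrt{\left(-6 - 16\right) - 49}\right)^{2} = \left(- \frac{1}{11} + \sqrt{-22 - 49}\right)^{2} = \left(- \frac{1}{11} + \sqrt{-71}\right)^{2} = \left(- \frac{1}{11} + i \sqrt{71}\right)^{2}$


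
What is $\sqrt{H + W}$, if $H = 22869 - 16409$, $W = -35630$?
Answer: $i \sqrt{29170} \approx 170.79 i$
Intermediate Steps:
$H = 6460$ ($H = 22869 - 16409 = 6460$)
$\sqrt{H + W} = \sqrt{6460 - 35630} = \sqrt{-29170} = i \sqrt{29170}$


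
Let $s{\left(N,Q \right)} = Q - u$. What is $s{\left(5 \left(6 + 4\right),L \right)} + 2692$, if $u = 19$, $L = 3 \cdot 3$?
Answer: $2682$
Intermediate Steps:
$L = 9$
$s{\left(N,Q \right)} = -19 + Q$ ($s{\left(N,Q \right)} = Q - 19 = -19 + Q$)
$s{\left(5 \left(6 + 4\right),L \right)} + 2692 = \left(-19 + 9\right) + 2692 = -10 + 2692 = 2682$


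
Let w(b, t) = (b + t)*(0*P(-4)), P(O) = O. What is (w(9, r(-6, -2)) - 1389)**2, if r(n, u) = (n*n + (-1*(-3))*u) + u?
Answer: 1929321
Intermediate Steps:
r(n, u) = n**2 + 4*u (r(n, u) = (n**2 + 3*u) + u = n**2 + 4*u)
w(b, t) = 0 (w(b, t) = (b + t)*(0*(-4)) = (b + t)*0 = 0)
(w(9, r(-6, -2)) - 1389)**2 = (0 - 1389)**2 = (-1389)**2 = 1929321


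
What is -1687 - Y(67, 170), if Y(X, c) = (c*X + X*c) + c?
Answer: -24637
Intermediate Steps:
Y(X, c) = c + 2*X*c (Y(X, c) = (X*c + X*c) + c = 2*X*c + c = c + 2*X*c)
-1687 - Y(67, 170) = -1687 - 170*(1 + 2*67) = -1687 - 170*(1 + 134) = -1687 - 170*135 = -1687 - 1*22950 = -1687 - 22950 = -24637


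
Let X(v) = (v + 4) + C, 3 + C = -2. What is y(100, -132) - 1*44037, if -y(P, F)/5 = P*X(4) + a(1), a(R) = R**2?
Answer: -45542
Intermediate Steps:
C = -5 (C = -3 - 2 = -5)
X(v) = -1 + v (X(v) = (v + 4) - 5 = (4 + v) - 5 = -1 + v)
y(P, F) = -5 - 15*P (y(P, F) = -5*(P*(-1 + 4) + 1**2) = -5*(P*3 + 1) = -5*(3*P + 1) = -5*(1 + 3*P) = -5 - 15*P)
y(100, -132) - 1*44037 = (-5 - 15*100) - 1*44037 = (-5 - 1500) - 44037 = -1505 - 44037 = -45542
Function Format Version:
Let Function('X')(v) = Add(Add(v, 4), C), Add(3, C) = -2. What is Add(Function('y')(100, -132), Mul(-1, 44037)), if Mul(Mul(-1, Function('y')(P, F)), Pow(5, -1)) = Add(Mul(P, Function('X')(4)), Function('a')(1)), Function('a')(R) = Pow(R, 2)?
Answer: -45542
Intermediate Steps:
C = -5 (C = Add(-3, -2) = -5)
Function('X')(v) = Add(-1, v) (Function('X')(v) = Add(Add(v, 4), -5) = Add(Add(4, v), -5) = Add(-1, v))
Function('y')(P, F) = Add(-5, Mul(-15, P)) (Function('y')(P, F) = Mul(-5, Add(Mul(P, Add(-1, 4)), Pow(1, 2))) = Mul(-5, Add(Mul(P, 3), 1)) = Mul(-5, Add(Mul(3, P), 1)) = Mul(-5, Add(1, Mul(3, P))) = Add(-5, Mul(-15, P)))
Add(Function('y')(100, -132), Mul(-1, 44037)) = Add(Add(-5, Mul(-15, 100)), Mul(-1, 44037)) = Add(Add(-5, -1500), -44037) = Add(-1505, -44037) = -45542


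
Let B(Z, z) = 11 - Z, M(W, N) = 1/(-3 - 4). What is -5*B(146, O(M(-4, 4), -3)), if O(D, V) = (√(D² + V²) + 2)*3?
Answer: 675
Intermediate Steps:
M(W, N) = -⅐ (M(W, N) = 1/(-7) = -⅐)
O(D, V) = 6 + 3*√(D² + V²) (O(D, V) = (2 + √(D² + V²))*3 = 6 + 3*√(D² + V²))
-5*B(146, O(M(-4, 4), -3)) = -5*(11 - 1*146) = -5*(11 - 146) = -5*(-135) = 675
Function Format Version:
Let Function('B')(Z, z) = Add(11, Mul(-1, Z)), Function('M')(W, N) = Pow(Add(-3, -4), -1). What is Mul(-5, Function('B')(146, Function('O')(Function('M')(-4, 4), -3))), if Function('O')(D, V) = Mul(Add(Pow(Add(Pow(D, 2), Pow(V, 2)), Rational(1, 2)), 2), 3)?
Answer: 675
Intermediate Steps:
Function('M')(W, N) = Rational(-1, 7) (Function('M')(W, N) = Pow(-7, -1) = Rational(-1, 7))
Function('O')(D, V) = Add(6, Mul(3, Pow(Add(Pow(D, 2), Pow(V, 2)), Rational(1, 2)))) (Function('O')(D, V) = Mul(Add(2, Pow(Add(Pow(D, 2), Pow(V, 2)), Rational(1, 2))), 3) = Add(6, Mul(3, Pow(Add(Pow(D, 2), Pow(V, 2)), Rational(1, 2)))))
Mul(-5, Function('B')(146, Function('O')(Function('M')(-4, 4), -3))) = Mul(-5, Add(11, Mul(-1, 146))) = Mul(-5, Add(11, -146)) = Mul(-5, -135) = 675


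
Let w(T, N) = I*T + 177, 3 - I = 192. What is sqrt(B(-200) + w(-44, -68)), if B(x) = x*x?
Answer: sqrt(48493) ≈ 220.21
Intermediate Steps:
I = -189 (I = 3 - 1*192 = 3 - 192 = -189)
w(T, N) = 177 - 189*T (w(T, N) = -189*T + 177 = 177 - 189*T)
B(x) = x**2
sqrt(B(-200) + w(-44, -68)) = sqrt((-200)**2 + (177 - 189*(-44))) = sqrt(40000 + (177 + 8316)) = sqrt(40000 + 8493) = sqrt(48493)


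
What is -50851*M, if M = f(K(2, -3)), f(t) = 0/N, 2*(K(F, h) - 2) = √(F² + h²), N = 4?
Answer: 0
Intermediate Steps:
K(F, h) = 2 + √(F² + h²)/2
f(t) = 0 (f(t) = 0/4 = 0*(¼) = 0)
M = 0
-50851*M = -50851*0 = 0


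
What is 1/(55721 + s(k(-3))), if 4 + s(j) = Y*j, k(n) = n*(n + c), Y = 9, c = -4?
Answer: 1/55906 ≈ 1.7887e-5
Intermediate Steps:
k(n) = n*(-4 + n) (k(n) = n*(n - 4) = n*(-4 + n))
s(j) = -4 + 9*j
1/(55721 + s(k(-3))) = 1/(55721 + (-4 + 9*(-3*(-4 - 3)))) = 1/(55721 + (-4 + 9*(-3*(-7)))) = 1/(55721 + (-4 + 9*21)) = 1/(55721 + (-4 + 189)) = 1/(55721 + 185) = 1/55906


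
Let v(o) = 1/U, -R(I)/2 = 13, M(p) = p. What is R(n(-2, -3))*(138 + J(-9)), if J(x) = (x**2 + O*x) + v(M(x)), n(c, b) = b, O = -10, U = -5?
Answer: -40144/5 ≈ -8028.8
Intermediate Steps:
R(I) = -26 (R(I) = -2*13 = -26)
v(o) = -1/5 (v(o) = 1/(-5) = -1/5)
J(x) = -1/5 + x**2 - 10*x (J(x) = (x**2 - 10*x) - 1/5 = -1/5 + x**2 - 10*x)
R(n(-2, -3))*(138 + J(-9)) = -26*(138 + (-1/5 + (-9)**2 - 10*(-9))) = -26*(138 + (-1/5 + 81 + 90)) = -26*(138 + 854/5) = -26*1544/5 = -40144/5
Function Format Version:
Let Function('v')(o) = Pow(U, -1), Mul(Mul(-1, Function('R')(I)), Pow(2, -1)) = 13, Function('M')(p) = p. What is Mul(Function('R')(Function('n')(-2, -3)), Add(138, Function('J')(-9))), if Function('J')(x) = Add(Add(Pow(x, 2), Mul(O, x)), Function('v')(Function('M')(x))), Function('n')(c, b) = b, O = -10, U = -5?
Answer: Rational(-40144, 5) ≈ -8028.8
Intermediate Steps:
Function('R')(I) = -26 (Function('R')(I) = Mul(-2, 13) = -26)
Function('v')(o) = Rational(-1, 5) (Function('v')(o) = Pow(-5, -1) = Rational(-1, 5))
Function('J')(x) = Add(Rational(-1, 5), Pow(x, 2), Mul(-10, x)) (Function('J')(x) = Add(Add(Pow(x, 2), Mul(-10, x)), Rational(-1, 5)) = Add(Rational(-1, 5), Pow(x, 2), Mul(-10, x)))
Mul(Function('R')(Function('n')(-2, -3)), Add(138, Function('J')(-9))) = Mul(-26, Add(138, Add(Rational(-1, 5), Pow(-9, 2), Mul(-10, -9)))) = Mul(-26, Add(138, Add(Rational(-1, 5), 81, 90))) = Mul(-26, Add(138, Rational(854, 5))) = Mul(-26, Rational(1544, 5)) = Rational(-40144, 5)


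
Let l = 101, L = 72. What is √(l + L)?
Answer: √173 ≈ 13.153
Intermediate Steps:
√(l + L) = √(101 + 72) = √173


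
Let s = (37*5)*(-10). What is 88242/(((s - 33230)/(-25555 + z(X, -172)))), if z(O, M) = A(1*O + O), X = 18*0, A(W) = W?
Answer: 225502431/3508 ≈ 64282.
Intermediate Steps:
s = -1850 (s = 185*(-10) = -1850)
X = 0
z(O, M) = 2*O (z(O, M) = 1*O + O = O + O = 2*O)
88242/(((s - 33230)/(-25555 + z(X, -172)))) = 88242/(((-1850 - 33230)/(-25555 + 2*0))) = 88242/((-35080/(-25555 + 0))) = 88242/((-35080/(-25555))) = 88242/((-35080*(-1/25555))) = 88242/(7016/5111) = 88242*(5111/7016) = 225502431/3508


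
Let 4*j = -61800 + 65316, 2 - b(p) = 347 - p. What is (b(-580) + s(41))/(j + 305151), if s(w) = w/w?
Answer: -154/51005 ≈ -0.0030193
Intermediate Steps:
b(p) = -345 + p (b(p) = 2 - (347 - p) = 2 + (-347 + p) = -345 + p)
j = 879 (j = (-61800 + 65316)/4 = (¼)*3516 = 879)
s(w) = 1
(b(-580) + s(41))/(j + 305151) = ((-345 - 580) + 1)/(879 + 305151) = (-925 + 1)/306030 = -924*1/306030 = -154/51005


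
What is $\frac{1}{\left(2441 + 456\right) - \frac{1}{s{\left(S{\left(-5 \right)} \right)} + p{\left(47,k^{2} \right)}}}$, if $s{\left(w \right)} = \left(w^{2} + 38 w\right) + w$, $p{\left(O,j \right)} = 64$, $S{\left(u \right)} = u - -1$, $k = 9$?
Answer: $\frac{76}{220173} \approx 0.00034518$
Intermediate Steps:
$S{\left(u \right)} = 1 + u$ ($S{\left(u \right)} = u + 1 = 1 + u$)
$s{\left(w \right)} = w^{2} + 39 w$
$\frac{1}{\left(2441 + 456\right) - \frac{1}{s{\left(S{\left(-5 \right)} \right)} + p{\left(47,k^{2} \right)}}} = \frac{1}{\left(2441 + 456\right) - \frac{1}{\left(1 - 5\right) \left(39 + \left(1 - 5\right)\right) + 64}} = \frac{1}{2897 - \frac{1}{- 4 \left(39 - 4\right) + 64}} = \frac{1}{2897 - \frac{1}{\left(-4\right) 35 + 64}} = \frac{1}{2897 - \frac{1}{-140 + 64}} = \frac{1}{2897 - \frac{1}{-76}} = \frac{1}{2897 - - \frac{1}{76}} = \frac{1}{2897 + \frac{1}{76}} = \frac{1}{\frac{220173}{76}} = \frac{76}{220173}$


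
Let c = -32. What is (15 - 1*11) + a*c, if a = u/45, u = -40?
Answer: 292/9 ≈ 32.444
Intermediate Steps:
a = -8/9 (a = -40/45 = -40*1/45 = -8/9 ≈ -0.88889)
(15 - 1*11) + a*c = (15 - 1*11) - 8/9*(-32) = (15 - 11) + 256/9 = 4 + 256/9 = 292/9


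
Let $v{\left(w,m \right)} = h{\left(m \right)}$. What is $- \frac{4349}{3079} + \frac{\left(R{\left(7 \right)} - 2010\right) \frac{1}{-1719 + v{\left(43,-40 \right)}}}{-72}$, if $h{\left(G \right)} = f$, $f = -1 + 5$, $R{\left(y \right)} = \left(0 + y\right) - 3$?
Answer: $- \frac{271595497}{190097460} \approx -1.4287$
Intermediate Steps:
$R{\left(y \right)} = -3 + y$ ($R{\left(y \right)} = y - 3 = -3 + y$)
$f = 4$
$h{\left(G \right)} = 4$
$v{\left(w,m \right)} = 4$
$- \frac{4349}{3079} + \frac{\left(R{\left(7 \right)} - 2010\right) \frac{1}{-1719 + v{\left(43,-40 \right)}}}{-72} = - \frac{4349}{3079} + \frac{\left(\left(-3 + 7\right) - 2010\right) \frac{1}{-1719 + 4}}{-72} = \left(-4349\right) \frac{1}{3079} + \frac{4 - 2010}{-1715} \left(- \frac{1}{72}\right) = - \frac{4349}{3079} + \left(-2006\right) \left(- \frac{1}{1715}\right) \left(- \frac{1}{72}\right) = - \frac{4349}{3079} + \frac{2006}{1715} \left(- \frac{1}{72}\right) = - \frac{4349}{3079} - \frac{1003}{61740} = - \frac{271595497}{190097460}$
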